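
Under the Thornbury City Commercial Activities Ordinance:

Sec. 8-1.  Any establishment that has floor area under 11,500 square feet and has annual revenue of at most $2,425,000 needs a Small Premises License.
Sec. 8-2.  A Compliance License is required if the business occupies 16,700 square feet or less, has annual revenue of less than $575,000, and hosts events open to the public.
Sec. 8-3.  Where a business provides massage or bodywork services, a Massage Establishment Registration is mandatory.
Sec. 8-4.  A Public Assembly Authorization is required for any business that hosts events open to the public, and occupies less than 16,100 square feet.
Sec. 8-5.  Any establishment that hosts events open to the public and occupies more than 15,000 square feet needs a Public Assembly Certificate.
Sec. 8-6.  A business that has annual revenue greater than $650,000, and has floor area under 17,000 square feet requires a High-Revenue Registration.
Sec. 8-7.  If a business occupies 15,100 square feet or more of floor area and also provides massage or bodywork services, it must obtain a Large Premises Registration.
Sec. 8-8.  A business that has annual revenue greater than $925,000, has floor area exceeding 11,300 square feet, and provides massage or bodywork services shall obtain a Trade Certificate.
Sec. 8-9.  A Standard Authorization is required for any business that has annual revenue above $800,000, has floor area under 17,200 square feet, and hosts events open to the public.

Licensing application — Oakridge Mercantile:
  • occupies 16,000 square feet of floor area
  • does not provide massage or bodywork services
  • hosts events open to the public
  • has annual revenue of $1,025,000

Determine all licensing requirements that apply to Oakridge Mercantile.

High-Revenue Registration, Public Assembly Authorization, Public Assembly Certificate, Standard Authorization

Sec. 8-1. floor area 16,000 square feet ≥ 11,500 square feet; revenue $1,025,000 ≤ $2,425,000 → Small Premises License not required.
Sec. 8-2. floor area 16,000 square feet ≤ 16,700 square feet; revenue $1,025,000 ≥ $575,000; hosts events open to the public → Compliance License not required.
Sec. 8-3. does not provide massage or bodywork services → Massage Establishment Registration not required.
Sec. 8-4. hosts events open to the public; floor area 16,000 square feet < 16,100 square feet → Public Assembly Authorization required.
Sec. 8-5. hosts events open to the public; floor area 16,000 square feet > 15,000 square feet → Public Assembly Certificate required.
Sec. 8-6. revenue $1,025,000 > $650,000; floor area 16,000 square feet < 17,000 square feet → High-Revenue Registration required.
Sec. 8-7. floor area 16,000 square feet ≥ 15,100 square feet; does not provide massage or bodywork services → Large Premises Registration not required.
Sec. 8-8. revenue $1,025,000 > $925,000; floor area 16,000 square feet > 11,300 square feet; does not provide massage or bodywork services → Trade Certificate not required.
Sec. 8-9. revenue $1,025,000 > $800,000; floor area 16,000 square feet < 17,200 square feet; hosts events open to the public → Standard Authorization required.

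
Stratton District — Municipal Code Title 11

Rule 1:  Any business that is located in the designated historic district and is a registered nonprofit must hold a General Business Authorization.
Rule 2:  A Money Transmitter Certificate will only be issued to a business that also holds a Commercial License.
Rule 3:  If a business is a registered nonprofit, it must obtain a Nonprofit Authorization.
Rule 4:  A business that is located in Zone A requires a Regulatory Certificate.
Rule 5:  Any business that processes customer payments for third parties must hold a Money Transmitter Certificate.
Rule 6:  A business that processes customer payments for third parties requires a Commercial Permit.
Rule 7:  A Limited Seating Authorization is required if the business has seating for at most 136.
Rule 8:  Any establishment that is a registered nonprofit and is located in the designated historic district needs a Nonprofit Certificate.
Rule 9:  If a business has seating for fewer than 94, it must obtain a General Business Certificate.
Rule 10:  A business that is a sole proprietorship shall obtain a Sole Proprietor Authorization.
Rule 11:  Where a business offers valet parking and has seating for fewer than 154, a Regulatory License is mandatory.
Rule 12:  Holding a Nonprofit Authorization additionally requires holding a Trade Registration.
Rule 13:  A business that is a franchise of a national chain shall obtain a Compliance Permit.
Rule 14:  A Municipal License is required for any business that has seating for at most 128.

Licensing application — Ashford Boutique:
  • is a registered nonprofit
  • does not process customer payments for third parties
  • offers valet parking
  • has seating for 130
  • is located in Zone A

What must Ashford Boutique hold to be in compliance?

Rule 1: is located in Zone A (not: is located in the designated historic district); is a registered nonprofit → General Business Authorization not required.
Rule 2: Money Transmitter Certificate is not required → no effect.
Rule 3: is a registered nonprofit → Nonprofit Authorization required.
Rule 4: is located in Zone A → Regulatory Certificate required.
Rule 5: does not process customer payments for third parties → Money Transmitter Certificate not required.
Rule 6: does not process customer payments for third parties → Commercial Permit not required.
Rule 7: seating 130 ≤ 136 → Limited Seating Authorization required.
Rule 8: is a registered nonprofit; is located in Zone A (not: is located in the designated historic district) → Nonprofit Certificate not required.
Rule 9: seating 130 ≥ 94 → General Business Certificate not required.
Rule 10: is a registered nonprofit (not: is a sole proprietorship) → Sole Proprietor Authorization not required.
Rule 11: offers valet parking; seating 130 < 154 → Regulatory License required.
Rule 12: Nonprofit Authorization is required → Trade Registration also required.
Rule 13: is a registered nonprofit (not: is a franchise of a national chain) → Compliance Permit not required.
Rule 14: seating 130 > 128 → Municipal License not required.

Limited Seating Authorization, Nonprofit Authorization, Regulatory Certificate, Regulatory License, Trade Registration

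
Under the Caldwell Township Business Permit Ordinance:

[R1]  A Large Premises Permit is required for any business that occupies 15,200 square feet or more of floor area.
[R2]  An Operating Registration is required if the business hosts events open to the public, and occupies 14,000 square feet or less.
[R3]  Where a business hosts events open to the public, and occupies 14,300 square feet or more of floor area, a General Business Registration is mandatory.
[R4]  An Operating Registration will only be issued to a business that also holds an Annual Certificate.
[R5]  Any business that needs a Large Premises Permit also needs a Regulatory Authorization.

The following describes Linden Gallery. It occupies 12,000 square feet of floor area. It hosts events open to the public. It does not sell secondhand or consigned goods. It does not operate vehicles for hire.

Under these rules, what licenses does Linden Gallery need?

Annual Certificate, Operating Registration

[R1] floor area 12,000 square feet < 15,200 square feet → Large Premises Permit not required.
[R2] hosts events open to the public; floor area 12,000 square feet ≤ 14,000 square feet → Operating Registration required.
[R3] hosts events open to the public; floor area 12,000 square feet < 14,300 square feet → General Business Registration not required.
[R4] Operating Registration is required → Annual Certificate also required.
[R5] Large Premises Permit is not required → no effect.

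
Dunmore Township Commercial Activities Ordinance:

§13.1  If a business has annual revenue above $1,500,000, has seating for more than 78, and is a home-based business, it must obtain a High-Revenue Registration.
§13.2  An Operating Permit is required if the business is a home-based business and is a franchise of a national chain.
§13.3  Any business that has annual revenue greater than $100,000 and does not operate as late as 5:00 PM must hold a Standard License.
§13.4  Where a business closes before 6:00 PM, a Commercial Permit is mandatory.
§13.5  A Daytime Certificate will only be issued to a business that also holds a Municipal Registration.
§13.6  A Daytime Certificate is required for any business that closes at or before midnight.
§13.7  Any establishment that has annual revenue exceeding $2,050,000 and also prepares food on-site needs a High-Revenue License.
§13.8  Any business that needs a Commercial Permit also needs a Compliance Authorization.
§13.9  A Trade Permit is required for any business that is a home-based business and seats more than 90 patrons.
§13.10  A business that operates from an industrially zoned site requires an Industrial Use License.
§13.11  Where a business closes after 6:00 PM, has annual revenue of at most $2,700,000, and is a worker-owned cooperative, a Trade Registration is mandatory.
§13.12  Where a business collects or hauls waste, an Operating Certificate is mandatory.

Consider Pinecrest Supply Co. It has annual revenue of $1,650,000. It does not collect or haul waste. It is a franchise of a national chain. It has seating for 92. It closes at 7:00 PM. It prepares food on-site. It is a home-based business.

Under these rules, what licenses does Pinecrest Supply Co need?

§13.1 revenue $1,650,000 > $1,500,000; seating 92 > 78; is a home-based business → High-Revenue Registration required.
§13.2 is a home-based business; is a franchise of a national chain → Operating Permit required.
§13.3 revenue $1,650,000 > $100,000; closes 7:00 PM, after 5:00 PM → Standard License not required.
§13.4 closes 7:00 PM, after 6:00 PM → Commercial Permit not required.
§13.5 Daytime Certificate is required → Municipal Registration also required.
§13.6 closes 7:00 PM, at/before midnight → Daytime Certificate required.
§13.7 revenue $1,650,000 ≤ $2,050,000; prepares food on-site → High-Revenue License not required.
§13.8 Commercial Permit is not required → no effect.
§13.9 is a home-based business; seating 92 > 90 → Trade Permit required.
§13.10 is a home-based business (not: operates from an industrially zoned site) → Industrial Use License not required.
§13.11 closes 7:00 PM, after 6:00 PM; revenue $1,650,000 ≤ $2,700,000; is a franchise of a national chain (not: is a worker-owned cooperative) → Trade Registration not required.
§13.12 does not collect or haul waste → Operating Certificate not required.

Daytime Certificate, High-Revenue Registration, Municipal Registration, Operating Permit, Trade Permit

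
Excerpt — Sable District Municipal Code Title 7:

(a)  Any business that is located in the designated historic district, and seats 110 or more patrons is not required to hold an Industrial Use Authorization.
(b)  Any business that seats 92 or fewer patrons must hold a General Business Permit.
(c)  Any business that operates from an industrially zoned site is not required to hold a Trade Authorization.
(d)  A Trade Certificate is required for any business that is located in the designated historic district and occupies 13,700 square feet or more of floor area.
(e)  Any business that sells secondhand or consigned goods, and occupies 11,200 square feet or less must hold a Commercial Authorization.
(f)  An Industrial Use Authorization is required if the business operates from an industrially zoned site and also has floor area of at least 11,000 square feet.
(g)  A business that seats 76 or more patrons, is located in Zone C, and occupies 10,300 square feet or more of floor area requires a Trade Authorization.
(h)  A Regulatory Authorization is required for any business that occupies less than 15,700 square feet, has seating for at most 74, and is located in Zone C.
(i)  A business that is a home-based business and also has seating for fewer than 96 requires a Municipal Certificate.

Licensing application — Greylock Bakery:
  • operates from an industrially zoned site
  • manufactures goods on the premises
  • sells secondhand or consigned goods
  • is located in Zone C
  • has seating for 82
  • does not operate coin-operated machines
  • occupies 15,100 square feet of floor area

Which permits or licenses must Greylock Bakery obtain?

(a) is located in Zone C (not: is located in the designated historic district); seating 82 < 110 → Industrial Use Authorization exemption does not apply.
(b) seating 82 ≤ 92 → General Business Permit required.
(c) operates from an industrially zoned site → exempt from Trade Authorization.
(d) is located in Zone C (not: is located in the designated historic district); floor area 15,100 square feet ≥ 13,700 square feet → Trade Certificate not required.
(e) sells secondhand or consigned goods; floor area 15,100 square feet > 11,200 square feet → Commercial Authorization not required.
(f) operates from an industrially zoned site; floor area 15,100 square feet ≥ 11,000 square feet → Industrial Use Authorization required.
(g) seating 82 ≥ 76; is located in Zone C; floor area 15,100 square feet ≥ 10,300 square feet → Trade Authorization required.
(h) floor area 15,100 square feet < 15,700 square feet; seating 82 > 74; is located in Zone C → Regulatory Authorization not required.
(i) operates from an industrially zoned site (not: is a home-based business); seating 82 < 96 → Municipal Certificate not required.

General Business Permit, Industrial Use Authorization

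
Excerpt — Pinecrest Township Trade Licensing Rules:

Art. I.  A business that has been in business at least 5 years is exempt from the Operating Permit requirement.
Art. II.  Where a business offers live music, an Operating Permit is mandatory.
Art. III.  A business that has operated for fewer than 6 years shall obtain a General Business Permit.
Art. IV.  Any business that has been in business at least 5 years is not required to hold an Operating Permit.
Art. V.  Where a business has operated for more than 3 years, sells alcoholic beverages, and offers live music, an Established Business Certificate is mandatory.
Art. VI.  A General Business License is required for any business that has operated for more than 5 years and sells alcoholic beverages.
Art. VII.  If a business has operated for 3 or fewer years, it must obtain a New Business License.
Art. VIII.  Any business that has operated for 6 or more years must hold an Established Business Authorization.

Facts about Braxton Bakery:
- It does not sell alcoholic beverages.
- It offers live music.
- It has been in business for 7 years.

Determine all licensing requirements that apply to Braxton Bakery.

Established Business Authorization

Art. I. years in business 7 ≥ 5 → exempt from Operating Permit.
Art. II. offers live music → Operating Permit required.
Art. III. years in business 7 ≥ 6 → General Business Permit not required.
Art. IV. years in business 7 ≥ 5 → exempt from Operating Permit.
Art. V. years in business 7 > 3; does not sell alcoholic beverages; offers live music → Established Business Certificate not required.
Art. VI. years in business 7 > 5; does not sell alcoholic beverages → General Business License not required.
Art. VII. years in business 7 > 3 → New Business License not required.
Art. VIII. years in business 7 ≥ 6 → Established Business Authorization required.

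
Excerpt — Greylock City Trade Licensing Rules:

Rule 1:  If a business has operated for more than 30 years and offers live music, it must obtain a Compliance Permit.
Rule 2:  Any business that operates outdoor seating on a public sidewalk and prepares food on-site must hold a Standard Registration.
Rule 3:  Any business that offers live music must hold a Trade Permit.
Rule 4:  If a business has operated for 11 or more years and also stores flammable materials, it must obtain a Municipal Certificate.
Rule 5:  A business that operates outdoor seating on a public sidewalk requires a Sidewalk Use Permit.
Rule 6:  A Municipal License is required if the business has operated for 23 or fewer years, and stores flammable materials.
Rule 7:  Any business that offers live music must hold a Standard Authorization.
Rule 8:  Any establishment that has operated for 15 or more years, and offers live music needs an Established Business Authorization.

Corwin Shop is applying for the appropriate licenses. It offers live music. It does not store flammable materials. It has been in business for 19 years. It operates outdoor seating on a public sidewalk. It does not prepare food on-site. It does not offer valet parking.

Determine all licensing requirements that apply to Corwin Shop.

Rule 1: years in business 19 ≤ 30; offers live music → Compliance Permit not required.
Rule 2: operates outdoor seating on a public sidewalk; does not prepare food on-site → Standard Registration not required.
Rule 3: offers live music → Trade Permit required.
Rule 4: years in business 19 ≥ 11; does not store flammable materials → Municipal Certificate not required.
Rule 5: operates outdoor seating on a public sidewalk → Sidewalk Use Permit required.
Rule 6: years in business 19 ≤ 23; does not store flammable materials → Municipal License not required.
Rule 7: offers live music → Standard Authorization required.
Rule 8: years in business 19 ≥ 15; offers live music → Established Business Authorization required.

Established Business Authorization, Sidewalk Use Permit, Standard Authorization, Trade Permit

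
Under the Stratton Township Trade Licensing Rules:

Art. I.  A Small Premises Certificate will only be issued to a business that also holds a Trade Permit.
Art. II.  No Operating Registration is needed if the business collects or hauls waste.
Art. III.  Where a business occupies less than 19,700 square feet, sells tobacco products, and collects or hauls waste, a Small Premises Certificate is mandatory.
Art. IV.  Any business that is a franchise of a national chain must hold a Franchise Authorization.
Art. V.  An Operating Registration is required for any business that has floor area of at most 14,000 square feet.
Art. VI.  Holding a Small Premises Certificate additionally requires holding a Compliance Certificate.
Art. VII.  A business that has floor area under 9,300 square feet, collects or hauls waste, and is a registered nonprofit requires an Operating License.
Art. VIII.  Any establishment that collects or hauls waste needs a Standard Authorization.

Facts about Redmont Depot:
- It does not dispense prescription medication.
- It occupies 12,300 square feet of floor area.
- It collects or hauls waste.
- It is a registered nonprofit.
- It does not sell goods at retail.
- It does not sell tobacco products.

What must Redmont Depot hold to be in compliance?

Standard Authorization

Art. I. Small Premises Certificate is not required → no effect.
Art. II. collects or hauls waste → exempt from Operating Registration.
Art. III. floor area 12,300 square feet < 19,700 square feet; does not sell tobacco products; collects or hauls waste → Small Premises Certificate not required.
Art. IV. is a registered nonprofit (not: is a franchise of a national chain) → Franchise Authorization not required.
Art. V. floor area 12,300 square feet ≤ 14,000 square feet → Operating Registration required.
Art. VI. Small Premises Certificate is not required → no effect.
Art. VII. floor area 12,300 square feet ≥ 9,300 square feet; collects or hauls waste; is a registered nonprofit → Operating License not required.
Art. VIII. collects or hauls waste → Standard Authorization required.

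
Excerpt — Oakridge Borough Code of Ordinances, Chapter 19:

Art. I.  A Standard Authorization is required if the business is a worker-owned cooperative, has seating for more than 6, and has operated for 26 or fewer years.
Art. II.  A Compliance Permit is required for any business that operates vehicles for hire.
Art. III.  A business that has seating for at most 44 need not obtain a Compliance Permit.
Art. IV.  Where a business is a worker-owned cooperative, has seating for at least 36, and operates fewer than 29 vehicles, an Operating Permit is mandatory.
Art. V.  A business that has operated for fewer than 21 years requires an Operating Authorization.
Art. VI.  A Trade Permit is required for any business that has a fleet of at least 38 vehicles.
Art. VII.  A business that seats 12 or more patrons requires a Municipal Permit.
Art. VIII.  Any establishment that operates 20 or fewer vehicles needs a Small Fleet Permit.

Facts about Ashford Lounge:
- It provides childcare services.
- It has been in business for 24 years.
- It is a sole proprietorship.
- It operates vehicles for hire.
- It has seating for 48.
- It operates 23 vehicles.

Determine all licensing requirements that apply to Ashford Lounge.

Compliance Permit, Municipal Permit

Art. I. is a sole proprietorship (not: is a worker-owned cooperative); seating 48 > 6; years in business 24 ≤ 26 → Standard Authorization not required.
Art. II. operates vehicles for hire → Compliance Permit required.
Art. III. seating 48 > 44 → Compliance Permit exemption does not apply.
Art. IV. is a sole proprietorship (not: is a worker-owned cooperative); seating 48 ≥ 36; vehicles 23 < 29 → Operating Permit not required.
Art. V. years in business 24 ≥ 21 → Operating Authorization not required.
Art. VI. vehicles 23 < 38 → Trade Permit not required.
Art. VII. seating 48 ≥ 12 → Municipal Permit required.
Art. VIII. vehicles 23 > 20 → Small Fleet Permit not required.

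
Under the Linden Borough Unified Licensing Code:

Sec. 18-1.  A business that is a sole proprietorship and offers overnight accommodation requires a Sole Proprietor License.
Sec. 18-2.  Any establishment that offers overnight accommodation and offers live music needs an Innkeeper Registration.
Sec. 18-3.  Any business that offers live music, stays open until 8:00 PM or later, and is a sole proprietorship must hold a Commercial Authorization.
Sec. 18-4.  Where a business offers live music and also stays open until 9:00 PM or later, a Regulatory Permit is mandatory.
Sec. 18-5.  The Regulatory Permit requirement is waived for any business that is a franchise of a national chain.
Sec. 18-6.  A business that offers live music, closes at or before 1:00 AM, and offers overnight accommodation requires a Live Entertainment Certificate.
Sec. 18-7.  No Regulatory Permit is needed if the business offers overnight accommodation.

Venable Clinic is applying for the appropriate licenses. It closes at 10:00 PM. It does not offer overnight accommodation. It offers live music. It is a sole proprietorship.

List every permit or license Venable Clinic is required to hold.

Commercial Authorization, Regulatory Permit

Sec. 18-1. is a sole proprietorship; does not offer overnight accommodation → Sole Proprietor License not required.
Sec. 18-2. does not offer overnight accommodation; offers live music → Innkeeper Registration not required.
Sec. 18-3. offers live music; closes 10:00 PM, after 8:00 PM; is a sole proprietorship → Commercial Authorization required.
Sec. 18-4. offers live music; closes 10:00 PM, after 9:00 PM → Regulatory Permit required.
Sec. 18-5. is a sole proprietorship (not: is a franchise of a national chain) → Regulatory Permit exemption does not apply.
Sec. 18-6. offers live music; closes 10:00 PM, at/before 1:00 AM; does not offer overnight accommodation → Live Entertainment Certificate not required.
Sec. 18-7. does not offer overnight accommodation → Regulatory Permit exemption does not apply.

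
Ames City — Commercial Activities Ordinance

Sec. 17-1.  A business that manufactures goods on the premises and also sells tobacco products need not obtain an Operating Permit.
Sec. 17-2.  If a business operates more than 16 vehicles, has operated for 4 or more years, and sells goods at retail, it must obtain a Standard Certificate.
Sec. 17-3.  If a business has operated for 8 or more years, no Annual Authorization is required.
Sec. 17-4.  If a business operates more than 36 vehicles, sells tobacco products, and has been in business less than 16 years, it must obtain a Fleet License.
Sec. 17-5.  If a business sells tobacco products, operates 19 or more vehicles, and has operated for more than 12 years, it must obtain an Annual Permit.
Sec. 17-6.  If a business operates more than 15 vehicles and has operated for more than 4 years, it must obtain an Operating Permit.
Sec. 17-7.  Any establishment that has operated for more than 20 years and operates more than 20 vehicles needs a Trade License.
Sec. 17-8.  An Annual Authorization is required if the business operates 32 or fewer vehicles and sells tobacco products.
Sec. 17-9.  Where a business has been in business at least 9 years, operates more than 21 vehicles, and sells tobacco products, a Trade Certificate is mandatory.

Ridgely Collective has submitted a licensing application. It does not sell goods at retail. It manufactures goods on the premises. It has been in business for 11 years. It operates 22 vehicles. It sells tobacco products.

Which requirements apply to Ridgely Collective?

Trade Certificate

Sec. 17-1. manufactures goods on the premises; sells tobacco products → exempt from Operating Permit.
Sec. 17-2. vehicles 22 > 16; years in business 11 ≥ 4; does not sell goods at retail → Standard Certificate not required.
Sec. 17-3. years in business 11 ≥ 8 → exempt from Annual Authorization.
Sec. 17-4. vehicles 22 ≤ 36; sells tobacco products; years in business 11 < 16 → Fleet License not required.
Sec. 17-5. sells tobacco products; vehicles 22 ≥ 19; years in business 11 ≤ 12 → Annual Permit not required.
Sec. 17-6. vehicles 22 > 15; years in business 11 > 4 → Operating Permit required.
Sec. 17-7. years in business 11 ≤ 20; vehicles 22 > 20 → Trade License not required.
Sec. 17-8. vehicles 22 ≤ 32; sells tobacco products → Annual Authorization required.
Sec. 17-9. years in business 11 ≥ 9; vehicles 22 > 21; sells tobacco products → Trade Certificate required.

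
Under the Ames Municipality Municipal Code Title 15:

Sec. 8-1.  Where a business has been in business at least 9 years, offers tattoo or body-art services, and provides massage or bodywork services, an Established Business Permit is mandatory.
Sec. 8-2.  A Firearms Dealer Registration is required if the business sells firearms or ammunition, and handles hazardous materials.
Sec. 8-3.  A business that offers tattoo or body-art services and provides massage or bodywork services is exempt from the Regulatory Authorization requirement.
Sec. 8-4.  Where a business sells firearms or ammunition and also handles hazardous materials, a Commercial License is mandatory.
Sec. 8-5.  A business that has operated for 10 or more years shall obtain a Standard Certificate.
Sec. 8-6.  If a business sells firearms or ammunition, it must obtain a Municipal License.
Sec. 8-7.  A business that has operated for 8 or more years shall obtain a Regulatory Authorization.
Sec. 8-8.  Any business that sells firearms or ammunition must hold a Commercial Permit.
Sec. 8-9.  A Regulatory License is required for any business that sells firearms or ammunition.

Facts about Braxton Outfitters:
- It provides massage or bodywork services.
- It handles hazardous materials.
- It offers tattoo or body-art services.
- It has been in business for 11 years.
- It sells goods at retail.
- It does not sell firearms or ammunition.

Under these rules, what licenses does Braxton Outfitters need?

Sec. 8-1. years in business 11 ≥ 9; offers tattoo or body-art services; provides massage or bodywork services → Established Business Permit required.
Sec. 8-2. does not sell firearms or ammunition; handles hazardous materials → Firearms Dealer Registration not required.
Sec. 8-3. offers tattoo or body-art services; provides massage or bodywork services → exempt from Regulatory Authorization.
Sec. 8-4. does not sell firearms or ammunition; handles hazardous materials → Commercial License not required.
Sec. 8-5. years in business 11 ≥ 10 → Standard Certificate required.
Sec. 8-6. does not sell firearms or ammunition → Municipal License not required.
Sec. 8-7. years in business 11 ≥ 8 → Regulatory Authorization required.
Sec. 8-8. does not sell firearms or ammunition → Commercial Permit not required.
Sec. 8-9. does not sell firearms or ammunition → Regulatory License not required.

Established Business Permit, Standard Certificate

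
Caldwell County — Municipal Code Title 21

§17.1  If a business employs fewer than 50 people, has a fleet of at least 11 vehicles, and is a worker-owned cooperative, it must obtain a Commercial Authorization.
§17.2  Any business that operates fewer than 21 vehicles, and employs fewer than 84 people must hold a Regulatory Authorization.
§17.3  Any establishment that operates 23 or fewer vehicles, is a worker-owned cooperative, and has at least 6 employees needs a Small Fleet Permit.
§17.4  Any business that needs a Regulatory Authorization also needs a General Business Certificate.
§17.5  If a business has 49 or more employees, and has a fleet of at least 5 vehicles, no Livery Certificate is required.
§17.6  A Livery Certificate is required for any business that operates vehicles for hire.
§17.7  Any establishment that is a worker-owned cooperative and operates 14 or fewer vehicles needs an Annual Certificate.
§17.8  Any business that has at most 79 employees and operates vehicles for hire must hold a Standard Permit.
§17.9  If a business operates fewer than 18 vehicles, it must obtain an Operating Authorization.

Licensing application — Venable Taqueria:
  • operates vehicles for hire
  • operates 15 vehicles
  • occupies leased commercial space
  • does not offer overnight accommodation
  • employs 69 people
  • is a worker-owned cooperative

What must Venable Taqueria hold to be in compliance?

General Business Certificate, Operating Authorization, Regulatory Authorization, Small Fleet Permit, Standard Permit

§17.1 employees 69 ≥ 50; vehicles 15 ≥ 11; is a worker-owned cooperative → Commercial Authorization not required.
§17.2 vehicles 15 < 21; employees 69 < 84 → Regulatory Authorization required.
§17.3 vehicles 15 ≤ 23; is a worker-owned cooperative; employees 69 ≥ 6 → Small Fleet Permit required.
§17.4 Regulatory Authorization is required → General Business Certificate also required.
§17.5 employees 69 ≥ 49; vehicles 15 ≥ 5 → exempt from Livery Certificate.
§17.6 operates vehicles for hire → Livery Certificate required.
§17.7 is a worker-owned cooperative; vehicles 15 > 14 → Annual Certificate not required.
§17.8 employees 69 ≤ 79; operates vehicles for hire → Standard Permit required.
§17.9 vehicles 15 < 18 → Operating Authorization required.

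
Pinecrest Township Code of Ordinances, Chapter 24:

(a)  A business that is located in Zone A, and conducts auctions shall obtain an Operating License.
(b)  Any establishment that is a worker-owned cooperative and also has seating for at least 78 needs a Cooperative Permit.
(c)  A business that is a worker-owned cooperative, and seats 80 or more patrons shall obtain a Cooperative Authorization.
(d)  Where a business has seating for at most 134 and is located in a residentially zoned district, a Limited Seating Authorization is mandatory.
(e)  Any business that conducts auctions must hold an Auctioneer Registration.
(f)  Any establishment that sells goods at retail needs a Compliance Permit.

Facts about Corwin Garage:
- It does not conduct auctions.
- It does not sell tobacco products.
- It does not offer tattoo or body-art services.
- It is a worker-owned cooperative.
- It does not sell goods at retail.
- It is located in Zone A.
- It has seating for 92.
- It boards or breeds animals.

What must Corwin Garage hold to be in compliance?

(a) is located in Zone A; does not conduct auctions → Operating License not required.
(b) is a worker-owned cooperative; seating 92 ≥ 78 → Cooperative Permit required.
(c) is a worker-owned cooperative; seating 92 ≥ 80 → Cooperative Authorization required.
(d) seating 92 ≤ 134; is located in Zone A (not: is located in a residentially zoned district) → Limited Seating Authorization not required.
(e) does not conduct auctions → Auctioneer Registration not required.
(f) does not sell goods at retail → Compliance Permit not required.

Cooperative Authorization, Cooperative Permit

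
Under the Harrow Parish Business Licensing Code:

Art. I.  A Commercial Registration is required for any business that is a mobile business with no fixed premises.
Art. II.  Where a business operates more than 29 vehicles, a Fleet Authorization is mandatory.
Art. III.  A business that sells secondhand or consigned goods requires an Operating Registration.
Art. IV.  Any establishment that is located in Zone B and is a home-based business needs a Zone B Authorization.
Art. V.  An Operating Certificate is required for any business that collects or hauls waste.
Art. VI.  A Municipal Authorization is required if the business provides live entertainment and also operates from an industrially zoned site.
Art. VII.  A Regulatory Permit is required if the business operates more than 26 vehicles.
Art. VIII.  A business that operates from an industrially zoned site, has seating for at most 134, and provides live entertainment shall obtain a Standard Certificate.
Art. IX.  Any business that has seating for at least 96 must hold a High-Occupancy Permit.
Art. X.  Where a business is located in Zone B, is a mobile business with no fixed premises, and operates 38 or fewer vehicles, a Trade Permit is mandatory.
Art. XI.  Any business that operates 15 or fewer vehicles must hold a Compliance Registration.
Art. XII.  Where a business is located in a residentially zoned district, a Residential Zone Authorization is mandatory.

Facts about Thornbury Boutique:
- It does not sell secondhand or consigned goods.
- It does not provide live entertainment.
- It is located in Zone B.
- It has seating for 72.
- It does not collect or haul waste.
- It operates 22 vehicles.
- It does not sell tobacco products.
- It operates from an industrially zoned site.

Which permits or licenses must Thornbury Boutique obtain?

None

Art. I. operates from an industrially zoned site (not: is a mobile business with no fixed premises) → Commercial Registration not required.
Art. II. vehicles 22 ≤ 29 → Fleet Authorization not required.
Art. III. does not sell secondhand or consigned goods → Operating Registration not required.
Art. IV. is located in Zone B; operates from an industrially zoned site (not: is a home-based business) → Zone B Authorization not required.
Art. V. does not collect or haul waste → Operating Certificate not required.
Art. VI. does not provide live entertainment; operates from an industrially zoned site → Municipal Authorization not required.
Art. VII. vehicles 22 ≤ 26 → Regulatory Permit not required.
Art. VIII. operates from an industrially zoned site; seating 72 ≤ 134; does not provide live entertainment → Standard Certificate not required.
Art. IX. seating 72 < 96 → High-Occupancy Permit not required.
Art. X. is located in Zone B; operates from an industrially zoned site (not: is a mobile business with no fixed premises); vehicles 22 ≤ 38 → Trade Permit not required.
Art. XI. vehicles 22 > 15 → Compliance Registration not required.
Art. XII. is located in Zone B (not: is located in a residentially zoned district) → Residential Zone Authorization not required.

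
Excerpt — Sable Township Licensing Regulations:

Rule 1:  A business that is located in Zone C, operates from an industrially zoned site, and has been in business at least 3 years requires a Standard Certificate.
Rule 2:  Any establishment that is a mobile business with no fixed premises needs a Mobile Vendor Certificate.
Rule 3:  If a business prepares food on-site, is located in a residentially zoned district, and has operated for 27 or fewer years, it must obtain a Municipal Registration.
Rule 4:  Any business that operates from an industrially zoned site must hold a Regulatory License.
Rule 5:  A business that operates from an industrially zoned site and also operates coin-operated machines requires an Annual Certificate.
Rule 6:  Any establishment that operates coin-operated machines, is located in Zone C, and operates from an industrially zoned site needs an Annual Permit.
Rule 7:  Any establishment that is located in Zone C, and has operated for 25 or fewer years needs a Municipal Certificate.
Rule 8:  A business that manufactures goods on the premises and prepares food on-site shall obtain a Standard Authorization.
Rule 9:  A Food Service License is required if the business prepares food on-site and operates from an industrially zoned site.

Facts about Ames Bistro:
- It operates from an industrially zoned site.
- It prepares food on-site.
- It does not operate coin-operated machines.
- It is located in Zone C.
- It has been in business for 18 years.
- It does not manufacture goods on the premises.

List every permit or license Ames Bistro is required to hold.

Food Service License, Municipal Certificate, Regulatory License, Standard Certificate

Rule 1: is located in Zone C; operates from an industrially zoned site; years in business 18 ≥ 3 → Standard Certificate required.
Rule 2: operates from an industrially zoned site (not: is a mobile business with no fixed premises) → Mobile Vendor Certificate not required.
Rule 3: prepares food on-site; is located in Zone C (not: is located in a residentially zoned district); years in business 18 ≤ 27 → Municipal Registration not required.
Rule 4: operates from an industrially zoned site → Regulatory License required.
Rule 5: operates from an industrially zoned site; does not operate coin-operated machines → Annual Certificate not required.
Rule 6: does not operate coin-operated machines; is located in Zone C; operates from an industrially zoned site → Annual Permit not required.
Rule 7: is located in Zone C; years in business 18 ≤ 25 → Municipal Certificate required.
Rule 8: does not manufacture goods on the premises; prepares food on-site → Standard Authorization not required.
Rule 9: prepares food on-site; operates from an industrially zoned site → Food Service License required.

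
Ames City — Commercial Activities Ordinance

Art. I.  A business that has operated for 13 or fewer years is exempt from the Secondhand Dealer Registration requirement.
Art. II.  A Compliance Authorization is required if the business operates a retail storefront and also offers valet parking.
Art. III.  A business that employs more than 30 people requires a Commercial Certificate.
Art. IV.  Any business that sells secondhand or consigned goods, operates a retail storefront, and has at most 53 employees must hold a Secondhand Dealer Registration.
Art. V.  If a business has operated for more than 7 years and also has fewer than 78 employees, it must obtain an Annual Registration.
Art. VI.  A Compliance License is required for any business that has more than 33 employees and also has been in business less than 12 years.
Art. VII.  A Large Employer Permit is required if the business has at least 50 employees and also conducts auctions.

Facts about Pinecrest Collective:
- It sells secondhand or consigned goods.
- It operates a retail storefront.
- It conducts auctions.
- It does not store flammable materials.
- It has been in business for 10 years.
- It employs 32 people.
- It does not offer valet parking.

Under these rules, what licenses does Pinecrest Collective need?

Annual Registration, Commercial Certificate

Art. I. years in business 10 ≤ 13 → exempt from Secondhand Dealer Registration.
Art. II. operates a retail storefront; does not offer valet parking → Compliance Authorization not required.
Art. III. employees 32 > 30 → Commercial Certificate required.
Art. IV. sells secondhand or consigned goods; operates a retail storefront; employees 32 ≤ 53 → Secondhand Dealer Registration required.
Art. V. years in business 10 > 7; employees 32 < 78 → Annual Registration required.
Art. VI. employees 32 ≤ 33; years in business 10 < 12 → Compliance License not required.
Art. VII. employees 32 < 50; conducts auctions → Large Employer Permit not required.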